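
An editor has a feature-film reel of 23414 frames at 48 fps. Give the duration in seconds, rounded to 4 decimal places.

Running time = 23414 × 1/48 = 11707/24 s ≈ 487.7917 s.

487.7917 seconds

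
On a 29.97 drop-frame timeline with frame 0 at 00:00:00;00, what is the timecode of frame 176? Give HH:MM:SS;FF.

00:00:05;26

Ten DF minutes hold 17982 frames, so frame 176 lies in block 0 (frames 0–17981) with 176 frames into that block.
The block's first minute is 1800 frames and the rest 1798 each; 176 frames reaches minute 0, so 0 × 18 + 0 × 2 = 0 labels have been skipped so far.
Adding those back, label number 176 + 0 = 176 at 30 labels/s is 5 s + 26 f = 0 h 0 min 5 s frame 26, i.e. 00:00:05;26.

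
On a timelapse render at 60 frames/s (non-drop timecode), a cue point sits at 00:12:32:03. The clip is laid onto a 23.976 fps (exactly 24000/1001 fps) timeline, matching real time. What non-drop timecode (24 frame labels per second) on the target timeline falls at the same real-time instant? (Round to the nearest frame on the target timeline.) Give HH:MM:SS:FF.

Source frame index: (0×3600 + 12×60 + 32) × 60 + 3 = 45123.
Real time: 45123 / (60) = 15041/20 s.
Target frame: (15041/20) × (24000/1001) = 1388400/77 ≈ 18031.169 → 18031.
At 24 labels/s: frame 18031 → 00:12:31:07.

00:12:31:07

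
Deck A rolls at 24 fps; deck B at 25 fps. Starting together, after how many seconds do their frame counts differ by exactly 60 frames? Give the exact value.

The gap grows by |25 − 24| = 1 frame per second.
Time for a 60-frame gap: 60 ÷ (1) = 60 s.

60 seconds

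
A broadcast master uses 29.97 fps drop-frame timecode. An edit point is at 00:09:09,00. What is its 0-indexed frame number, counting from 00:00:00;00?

Complete 10-minute blocks: 0, each 17982 frames → 0.
Remaining 9 whole minutes in the current block: 1800 + 8 × 1798 = 16184 frames.
Within the current minute: 9 × 30 + 0 − 2 = 268 (labels ;00/;01 skipped at this minute). Total = 0 + 16184 + 268 = 16452.

16452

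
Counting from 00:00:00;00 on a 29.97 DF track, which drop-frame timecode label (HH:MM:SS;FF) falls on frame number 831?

00:00:27;21

Ten DF minutes hold 17982 frames, so frame 831 lies in block 0 (frames 0–17981) with 831 frames into that block.
The block's first minute is 1800 frames and the rest 1798 each; 831 frames reaches minute 0, so 0 × 18 + 0 × 2 = 0 labels have been skipped so far.
Adding those back, label number 831 + 0 = 831 at 30 labels/s is 27 s + 21 f = 0 h 0 min 27 s frame 21, i.e. 00:00:27;21.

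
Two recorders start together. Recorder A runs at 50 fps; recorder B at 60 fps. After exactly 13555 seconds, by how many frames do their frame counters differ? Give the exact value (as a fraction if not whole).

A emits 50 × 13555 = 677750 frames; B emits 60 × 13555 = 813300.
Difference = 135550 frames; B is ahead of A.

135550 frames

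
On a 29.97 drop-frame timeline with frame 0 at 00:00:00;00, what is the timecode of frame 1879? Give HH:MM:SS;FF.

00:01:02;21

Ten DF minutes hold 17982 frames, so frame 1879 lies in block 0 (frames 0–17981) with 1879 frames into that block.
The block's first minute is 1800 frames and the rest 1798 each; 1879 frames reaches minute 1, so 0 × 18 + 1 × 2 = 2 labels have been skipped so far.
Adding those back, label number 1879 + 2 = 1881 at 30 labels/s is 62 s + 21 f = 0 h 1 min 2 s frame 21, i.e. 00:01:02;21.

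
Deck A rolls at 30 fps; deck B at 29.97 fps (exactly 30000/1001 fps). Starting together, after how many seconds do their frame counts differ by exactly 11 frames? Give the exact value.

11011/30 seconds

The gap grows by |30000/1001 − 30| = 30/1001 frames per second.
Time for a 11-frame gap: 11 ÷ (30/1001) = 11011/30 s.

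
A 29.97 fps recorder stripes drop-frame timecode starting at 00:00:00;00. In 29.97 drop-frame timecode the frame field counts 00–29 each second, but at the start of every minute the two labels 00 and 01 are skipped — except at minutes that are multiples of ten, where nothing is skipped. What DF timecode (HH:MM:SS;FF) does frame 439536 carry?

Ten DF minutes hold 17982 frames, so frame 439536 lies in block 24 (frames 431568–449549) with 7968 frames into that block.
The block's first minute is 1800 frames and the rest 1798 each; 7968 frames reaches minute 4, so 24 × 18 + 4 × 2 = 440 labels have been skipped so far.
Adding those back, label number 439536 + 440 = 439976 at 30 labels/s is 14665 s + 26 f = 4 h 4 min 25 s frame 26, i.e. 04:04:25;26.

04:04:25;26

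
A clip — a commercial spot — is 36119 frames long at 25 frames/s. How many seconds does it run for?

Running time = 36119 / (25) = 1444.76 s.

1444.76 seconds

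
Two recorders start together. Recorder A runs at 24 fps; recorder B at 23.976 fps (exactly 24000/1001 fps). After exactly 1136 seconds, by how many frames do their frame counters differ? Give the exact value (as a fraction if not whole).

A emits 24 × 1136 = 27264 frames; B emits 24000/1001 × 1136 = 27264000/1001.
Difference = 27264/1001 frames (≈ 27.2368); B is behind A.

27264/1001 frames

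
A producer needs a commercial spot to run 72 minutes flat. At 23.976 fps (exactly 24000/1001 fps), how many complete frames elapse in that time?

103576 frames

72 min = 4320 s.
Frames = 4320 × 24000/1001 = 103680000/1001 ≈ 103576.4236.
Complete frames: 103576.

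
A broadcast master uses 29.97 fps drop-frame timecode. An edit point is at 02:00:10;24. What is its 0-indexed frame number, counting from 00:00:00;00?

As if non-drop at 30 labels/s: (2 × 3600 + 0 × 60 + 10) × 30 + 24 = 216324.
Minute boundaries passed: 120; those not divisible by 10: 120 − 12 = 108; dropped labels = 2 × 108 = 216.
Actual frame index = 216324 − 216 = 216108.

216108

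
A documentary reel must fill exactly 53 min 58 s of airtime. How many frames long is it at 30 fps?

53 min 58 s = 3238 s.
Frames = 3238 × 30 = 97140.

97140 frames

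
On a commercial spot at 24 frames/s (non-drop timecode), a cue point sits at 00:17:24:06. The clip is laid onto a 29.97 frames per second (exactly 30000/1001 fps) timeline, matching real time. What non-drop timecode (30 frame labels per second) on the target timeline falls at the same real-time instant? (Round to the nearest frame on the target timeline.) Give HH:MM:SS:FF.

00:17:23:06

Source frame index: (0×3600 + 17×60 + 24) × 24 + 6 = 25062.
Real time: 25062 / (24) = 4177/4 s.
Target frame: (4177/4) × (30000/1001) = 31327500/1001 ≈ 31296.204 → 31296.
At 30 labels/s: frame 31296 → 00:17:23:06.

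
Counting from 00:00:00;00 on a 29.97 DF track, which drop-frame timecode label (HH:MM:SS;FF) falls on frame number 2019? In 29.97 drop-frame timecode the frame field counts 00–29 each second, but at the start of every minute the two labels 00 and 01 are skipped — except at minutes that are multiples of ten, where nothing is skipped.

Ten DF minutes hold 17982 frames, so frame 2019 lies in block 0 (frames 0–17981) with 2019 frames into that block.
The block's first minute is 1800 frames and the rest 1798 each; 2019 frames reaches minute 1, so 0 × 18 + 1 × 2 = 2 labels have been skipped so far.
Adding those back, label number 2019 + 2 = 2021 at 30 labels/s is 67 s + 11 f = 0 h 1 min 7 s frame 11, i.e. 00:01:07;11.

00:01:07;11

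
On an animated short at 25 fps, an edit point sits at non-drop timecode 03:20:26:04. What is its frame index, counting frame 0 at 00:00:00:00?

frame 300654

Total seconds to the label: (3 × 3600 + 20 × 60 + 26) = 12026.
Frame index = 12026 × 25 + 4 = 300654.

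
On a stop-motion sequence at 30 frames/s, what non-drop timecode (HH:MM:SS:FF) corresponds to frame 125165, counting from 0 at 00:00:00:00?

01:09:32:05

125165 ÷ 30 = 4172 full seconds, remainder 5 frames.
4172 s = 1 h 9 min 32 s.
Timecode: 01:09:32:05.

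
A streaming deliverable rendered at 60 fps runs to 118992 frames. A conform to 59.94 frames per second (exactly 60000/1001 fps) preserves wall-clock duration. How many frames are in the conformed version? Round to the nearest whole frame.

Frames at target rate = 118992 × (60000/1001) / (60) = 118992000/1001 ≈ 118873.127.
Nearest whole frame: 118873.

118873 frames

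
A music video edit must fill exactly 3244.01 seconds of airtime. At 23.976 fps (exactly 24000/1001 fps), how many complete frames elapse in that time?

77778 frames

Frames = 3244.01 × 24000/1001 = 1011120/13 ≈ 77778.4615.
Complete frames: 77778.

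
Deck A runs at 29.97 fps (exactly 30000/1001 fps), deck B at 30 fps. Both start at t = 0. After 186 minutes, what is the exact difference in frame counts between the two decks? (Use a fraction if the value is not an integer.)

186 min = 11160 s.
A emits 30000/1001 × 11160 = 334800000/1001 frames; B emits 30 × 11160 = 334800.
Difference = 334800/1001 frames (≈ 334.4655); B is ahead of A.

334800/1001 frames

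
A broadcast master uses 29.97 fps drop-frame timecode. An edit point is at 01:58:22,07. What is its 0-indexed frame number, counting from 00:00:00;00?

212853

Complete 10-minute blocks: 11, each 17982 frames → 197802.
Remaining 8 whole minutes in the current block: 1800 + 7 × 1798 = 14386 frames.
Within the current minute: 22 × 30 + 7 − 2 = 665 (labels ;00/;01 skipped at this minute). Total = 197802 + 14386 + 665 = 212853.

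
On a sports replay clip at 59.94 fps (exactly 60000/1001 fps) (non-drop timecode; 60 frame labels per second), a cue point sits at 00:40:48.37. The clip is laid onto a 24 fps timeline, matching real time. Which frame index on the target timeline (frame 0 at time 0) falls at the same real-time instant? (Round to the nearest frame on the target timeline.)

Source frame index: (0×3600 + 40×60 + 48) × 60 + 37 = 146917.
Real time: 146917 / (60000/1001) = 147063917/60000 s.
Target frame: (147063917/60000) × (24) = 147063917/2500 ≈ 58825.567 → 58826.

frame 58826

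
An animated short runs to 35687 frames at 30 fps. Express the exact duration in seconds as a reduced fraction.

35687/30 seconds

Running time = 35687 ÷ (30) = 35687 × 1/30 = 35687/30 s.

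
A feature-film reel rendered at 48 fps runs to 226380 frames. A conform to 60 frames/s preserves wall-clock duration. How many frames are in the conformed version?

282975 frames

Target frames = source frames × (target rate / source rate) = 226380 × (60)/(48) = 226380 × 5/4 = 282975.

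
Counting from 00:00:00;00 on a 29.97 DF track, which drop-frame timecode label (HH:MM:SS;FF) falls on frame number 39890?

00:22:11;00

Ten DF minutes hold 17982 frames, so frame 39890 lies in block 2 (frames 35964–53945) with 3926 frames into that block.
The block's first minute is 1800 frames and the rest 1798 each; 3926 frames reaches minute 2, so 2 × 18 + 2 × 2 = 40 labels have been skipped so far.
Adding those back, label number 39890 + 40 = 39930 at 30 labels/s is 1331 s + 0 f = 0 h 22 min 11 s frame 0, i.e. 00:22:11;00.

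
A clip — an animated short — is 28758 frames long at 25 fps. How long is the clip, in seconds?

Running time = 28758 / (25) = 1150.32 s.

1150.32 seconds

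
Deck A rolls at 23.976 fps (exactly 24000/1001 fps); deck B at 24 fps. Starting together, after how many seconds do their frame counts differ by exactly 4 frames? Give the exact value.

1001/6 seconds

The gap grows by |24 − 24000/1001| = 24/1001 frames per second.
Time for a 4-frame gap: 4 ÷ (24/1001) = 1001/6 s.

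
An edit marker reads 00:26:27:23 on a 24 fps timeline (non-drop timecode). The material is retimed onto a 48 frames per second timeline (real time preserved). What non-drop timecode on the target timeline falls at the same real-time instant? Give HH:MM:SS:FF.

Source frame index: (0×3600 + 26×60 + 27) × 24 + 23 = 38111.
Real time: 38111 / (24) = 38111/24 s.
Target frame: (38111/24) × (48) = 76222.
At 48 labels/s: frame 76222 → 00:26:27:46.

00:26:27:46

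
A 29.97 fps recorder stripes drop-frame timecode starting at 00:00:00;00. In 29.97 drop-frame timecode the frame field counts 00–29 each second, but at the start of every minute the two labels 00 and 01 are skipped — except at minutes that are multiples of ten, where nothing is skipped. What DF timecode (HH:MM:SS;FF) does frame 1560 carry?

00:00:52;00

Each 10-minute DF block holds 10 × 60 × 30 − 9 × 2 = 17982 frames. 1560 ÷ 17982 → 0 full blocks, remainder 1560.
Within the partial block the first minute is 1800 frames and each further minute 1798, so 0 further minute boundaries passed. Total skipped labels = 18 × 0 + 2 × 0 = 0.
Non-drop label index = 1560 + 0 = 1560; at 30 labels/s that is 00:00:52:00, i.e. DF 00:00:52;00.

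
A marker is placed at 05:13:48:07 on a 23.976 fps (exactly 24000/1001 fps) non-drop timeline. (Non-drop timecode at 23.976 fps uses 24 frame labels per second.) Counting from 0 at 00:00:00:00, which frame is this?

Total seconds to the label: (5 × 3600 + 13 × 60 + 48) = 18828.
Frame index = 18828 × 24 + 7 = 451879.

451879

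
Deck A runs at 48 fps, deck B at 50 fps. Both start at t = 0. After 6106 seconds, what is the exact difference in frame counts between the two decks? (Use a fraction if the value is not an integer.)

12212 frames

A emits 48 × 6106 = 293088 frames; B emits 50 × 6106 = 305300.
Difference = 12212 frames; B is ahead of A.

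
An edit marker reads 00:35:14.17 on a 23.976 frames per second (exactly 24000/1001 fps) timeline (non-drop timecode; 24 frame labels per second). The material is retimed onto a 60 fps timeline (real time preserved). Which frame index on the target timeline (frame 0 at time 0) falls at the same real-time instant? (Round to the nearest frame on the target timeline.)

frame 127009

Source frame index: (0×3600 + 35×60 + 14) × 24 + 17 = 50753.
Real time: 50753 / (24000/1001) = 50803753/24000 s.
Target frame: (50803753/24000) × (60) = 50803753/400 ≈ 127009.383 → 127009.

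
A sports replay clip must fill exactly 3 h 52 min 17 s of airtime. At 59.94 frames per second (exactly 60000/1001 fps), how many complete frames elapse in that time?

3 h 52 min 17 s = 13937 s.
Frames = 13937 × 60000/1001 = 10860000/13 ≈ 835384.6154.
Complete frames: 835384.

835384 frames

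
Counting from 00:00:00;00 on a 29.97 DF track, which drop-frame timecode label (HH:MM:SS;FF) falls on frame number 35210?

Each 10-minute DF block holds 10 × 60 × 30 − 9 × 2 = 17982 frames. 35210 ÷ 17982 → 1 full block, remainder 17228.
Within the partial block the first minute is 1800 frames and each further minute 1798, so 9 further minute boundaries passed. Total skipped labels = 18 × 1 + 2 × 9 = 36.
Non-drop label index = 35210 + 36 = 35246; at 30 labels/s that is 00:19:34:26, i.e. DF 00:19:34;26.

00:19:34;26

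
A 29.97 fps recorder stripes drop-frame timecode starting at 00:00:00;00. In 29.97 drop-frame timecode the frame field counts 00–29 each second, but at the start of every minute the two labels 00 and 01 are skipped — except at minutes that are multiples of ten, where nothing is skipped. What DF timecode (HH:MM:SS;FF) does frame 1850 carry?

00:01:01;22

Each 10-minute DF block holds 10 × 60 × 30 − 9 × 2 = 17982 frames. 1850 ÷ 17982 → 0 full blocks, remainder 1850.
Within the partial block the first minute is 1800 frames and each further minute 1798, so 1 further minute boundary passed. Total skipped labels = 18 × 0 + 2 × 1 = 2.
Non-drop label index = 1850 + 2 = 1852; at 30 labels/s that is 00:01:01:22, i.e. DF 00:01:01;22.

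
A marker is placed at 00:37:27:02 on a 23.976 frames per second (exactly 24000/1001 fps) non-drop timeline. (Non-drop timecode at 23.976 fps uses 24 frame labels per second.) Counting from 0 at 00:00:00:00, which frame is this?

Total seconds to the label: (0 × 3600 + 37 × 60 + 27) = 2247.
Frame index = 2247 × 24 + 2 = 53930.

frame 53930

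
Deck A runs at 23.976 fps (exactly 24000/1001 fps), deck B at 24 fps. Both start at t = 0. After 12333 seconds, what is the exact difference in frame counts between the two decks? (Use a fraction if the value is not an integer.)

295992/1001 frames

A emits 24000/1001 × 12333 = 295992000/1001 frames; B emits 24 × 12333 = 295992.
Difference = 295992/1001 frames (≈ 295.6963); B is ahead of A.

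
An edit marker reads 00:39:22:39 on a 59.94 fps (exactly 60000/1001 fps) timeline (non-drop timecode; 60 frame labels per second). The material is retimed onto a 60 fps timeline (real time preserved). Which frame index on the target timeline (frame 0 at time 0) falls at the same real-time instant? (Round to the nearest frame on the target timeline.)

Source frame index: (0×3600 + 39×60 + 22) × 60 + 39 = 141759.
Real time: 141759 / (60000/1001) = 47300253/20000 s.
Target frame: (47300253/20000) × (60) = 141900759/1000 ≈ 141900.759 → 141901.

frame 141901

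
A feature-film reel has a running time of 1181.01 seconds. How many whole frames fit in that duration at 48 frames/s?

Frames = 1181.01 × 48 = 1417212/25 ≈ 56688.4800.
Complete frames: 56688.

56688 frames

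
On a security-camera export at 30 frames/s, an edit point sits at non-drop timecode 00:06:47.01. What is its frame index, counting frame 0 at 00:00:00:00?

12211

Total seconds to the label: (0 × 3600 + 6 × 60 + 47) = 407.
Frame index = 407 × 30 + 1 = 12211.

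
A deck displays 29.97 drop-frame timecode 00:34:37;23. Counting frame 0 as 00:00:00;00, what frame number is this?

62271

As if non-drop at 30 labels/s: (0 × 3600 + 34 × 60 + 37) × 30 + 23 = 62333.
Minute boundaries passed: 34; those not divisible by 10: 34 − 3 = 31; dropped labels = 2 × 31 = 62.
Actual frame index = 62333 − 62 = 62271.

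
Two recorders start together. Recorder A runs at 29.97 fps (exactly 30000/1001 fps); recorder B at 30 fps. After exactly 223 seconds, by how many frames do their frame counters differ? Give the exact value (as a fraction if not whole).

6690/1001 frames

A emits 30000/1001 × 223 = 6690000/1001 frames; B emits 30 × 223 = 6690.
Difference = 6690/1001 frames (≈ 6.6833); B is ahead of A.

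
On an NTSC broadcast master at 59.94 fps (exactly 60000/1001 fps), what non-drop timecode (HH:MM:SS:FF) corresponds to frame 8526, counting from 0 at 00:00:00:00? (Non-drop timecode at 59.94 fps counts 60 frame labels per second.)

00:02:22:06

8526 ÷ 60 = 142 full seconds, remainder 6 frames.
142 s = 0 h 2 min 22 s.
Timecode: 00:02:22:06.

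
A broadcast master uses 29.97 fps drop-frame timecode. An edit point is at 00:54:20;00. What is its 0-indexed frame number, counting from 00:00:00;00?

97702

Complete 10-minute blocks: 5, each 17982 frames → 89910.
Remaining 4 whole minutes in the current block: 1800 + 3 × 1798 = 7194 frames.
Within the current minute: 20 × 30 + 0 − 2 = 598 (labels ;00/;01 skipped at this minute). Total = 89910 + 7194 + 598 = 97702.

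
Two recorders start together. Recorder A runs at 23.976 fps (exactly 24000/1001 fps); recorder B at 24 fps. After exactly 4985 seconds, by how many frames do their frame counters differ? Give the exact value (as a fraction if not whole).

A emits 24000/1001 × 4985 = 119640000/1001 frames; B emits 24 × 4985 = 119640.
Difference = 119640/1001 frames (≈ 119.5205); B is ahead of A.

119640/1001 frames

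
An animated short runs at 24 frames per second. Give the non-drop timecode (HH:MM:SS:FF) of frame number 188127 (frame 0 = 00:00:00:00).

02:10:38:15

188127 ÷ 24 = 7838 full seconds, remainder 15 frames.
7838 s = 2 h 10 min 38 s.
Timecode: 02:10:38:15.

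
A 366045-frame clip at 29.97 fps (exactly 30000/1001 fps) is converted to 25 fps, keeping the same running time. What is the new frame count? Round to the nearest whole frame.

Frames at target rate = 366045 × (25) / (30000/1001) = 24427403/80 ≈ 305342.537.
Nearest whole frame: 305343.

305343 frames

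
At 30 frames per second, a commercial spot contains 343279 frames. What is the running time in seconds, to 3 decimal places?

11442.633 seconds

Running time = 343279 × 1/30 = 343279/30 s ≈ 11442.633 s.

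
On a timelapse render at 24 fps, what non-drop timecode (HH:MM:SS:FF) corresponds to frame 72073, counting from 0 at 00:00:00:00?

72073 ÷ 24 = 3003 full seconds, remainder 1 frame.
3003 s = 0 h 50 min 3 s.
Timecode: 00:50:03:01.

00:50:03:01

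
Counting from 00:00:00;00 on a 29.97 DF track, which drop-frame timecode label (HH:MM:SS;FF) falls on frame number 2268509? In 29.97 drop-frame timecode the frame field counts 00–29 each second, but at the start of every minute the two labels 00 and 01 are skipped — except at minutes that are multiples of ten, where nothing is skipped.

21:01:32;19

Ten DF minutes hold 17982 frames, so frame 2268509 lies in block 126 (frames 2265732–2283713) with 2777 frames into that block.
The block's first minute is 1800 frames and the rest 1798 each; 2777 frames reaches minute 1, so 126 × 18 + 1 × 2 = 2270 labels have been skipped so far.
Adding those back, label number 2268509 + 2270 = 2270779 at 30 labels/s is 75692 s + 19 f = 21 h 1 min 32 s frame 19, i.e. 21:01:32;19.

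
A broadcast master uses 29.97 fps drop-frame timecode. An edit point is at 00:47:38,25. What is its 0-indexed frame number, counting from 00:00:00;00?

85679

As if non-drop at 30 labels/s: (0 × 3600 + 47 × 60 + 38) × 30 + 25 = 85765.
Minute boundaries passed: 47; those not divisible by 10: 47 − 4 = 43; dropped labels = 2 × 43 = 86.
Actual frame index = 85765 − 86 = 85679.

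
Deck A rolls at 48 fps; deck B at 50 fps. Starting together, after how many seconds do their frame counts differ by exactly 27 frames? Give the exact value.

13.5 seconds

The gap grows by |50 − 48| = 2 frames per second.
Time for a 27-frame gap: 27 ÷ (2) = 13.5 s.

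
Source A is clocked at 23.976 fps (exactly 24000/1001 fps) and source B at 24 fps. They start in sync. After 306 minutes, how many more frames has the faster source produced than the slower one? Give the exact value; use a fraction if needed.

306 min = 18360 s.
A emits 24000/1001 × 18360 = 440640000/1001 frames; B emits 24 × 18360 = 440640.
Difference = 440640/1001 frames (≈ 440.1998); B is ahead of A.

440640/1001 frames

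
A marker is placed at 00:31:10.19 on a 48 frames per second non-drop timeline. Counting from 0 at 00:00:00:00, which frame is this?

Total seconds to the label: (0 × 3600 + 31 × 60 + 10) = 1870.
Frame index = 1870 × 48 + 19 = 89779.

89779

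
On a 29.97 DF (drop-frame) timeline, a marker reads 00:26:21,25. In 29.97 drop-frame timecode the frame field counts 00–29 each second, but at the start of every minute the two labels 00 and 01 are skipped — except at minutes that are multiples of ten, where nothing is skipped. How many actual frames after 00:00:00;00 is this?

Complete 10-minute blocks: 2, each 17982 frames → 35964.
Remaining 6 whole minutes in the current block: 1800 + 5 × 1798 = 10790 frames.
Within the current minute: 21 × 30 + 25 − 2 = 653 (labels ;00/;01 skipped at this minute). Total = 35964 + 10790 + 653 = 47407.

47407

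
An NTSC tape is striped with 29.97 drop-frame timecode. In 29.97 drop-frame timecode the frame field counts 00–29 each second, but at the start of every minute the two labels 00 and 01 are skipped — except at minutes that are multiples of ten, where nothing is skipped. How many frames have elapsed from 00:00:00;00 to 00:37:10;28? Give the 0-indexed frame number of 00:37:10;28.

As if non-drop at 30 labels/s: (0 × 3600 + 37 × 60 + 10) × 30 + 28 = 66928.
Minute boundaries passed: 37; those not divisible by 10: 37 − 3 = 34; dropped labels = 2 × 34 = 68.
Actual frame index = 66928 − 68 = 66860.

66860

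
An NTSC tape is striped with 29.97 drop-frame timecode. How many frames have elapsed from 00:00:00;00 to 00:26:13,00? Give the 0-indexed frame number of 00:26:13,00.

47142

Complete 10-minute blocks: 2, each 17982 frames → 35964.
Remaining 6 whole minutes in the current block: 1800 + 5 × 1798 = 10790 frames.
Within the current minute: 13 × 30 + 0 − 2 = 388 (labels ;00/;01 skipped at this minute). Total = 35964 + 10790 + 388 = 47142.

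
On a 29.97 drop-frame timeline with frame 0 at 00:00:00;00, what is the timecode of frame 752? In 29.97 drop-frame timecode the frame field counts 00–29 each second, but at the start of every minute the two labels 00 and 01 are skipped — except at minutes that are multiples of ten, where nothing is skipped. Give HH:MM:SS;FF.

Each 10-minute DF block holds 10 × 60 × 30 − 9 × 2 = 17982 frames. 752 ÷ 17982 → 0 full blocks, remainder 752.
Within the partial block the first minute is 1800 frames and each further minute 1798, so 0 further minute boundaries passed. Total skipped labels = 18 × 0 + 2 × 0 = 0.
Non-drop label index = 752 + 0 = 752; at 30 labels/s that is 00:00:25:02, i.e. DF 00:00:25;02.

00:00:25;02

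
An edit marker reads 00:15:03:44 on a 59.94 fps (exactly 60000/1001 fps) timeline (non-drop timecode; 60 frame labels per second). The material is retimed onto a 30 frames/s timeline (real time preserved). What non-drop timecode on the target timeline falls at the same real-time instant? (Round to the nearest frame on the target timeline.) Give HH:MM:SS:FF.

00:15:04:19

Source frame index: (0×3600 + 15×60 + 3) × 60 + 44 = 54224.
Real time: 54224 / (60000/1001) = 3392389/3750 s.
Target frame: (3392389/3750) × (30) = 3392389/125 ≈ 27139.112 → 27139.
At 30 labels/s: frame 27139 → 00:15:04:19.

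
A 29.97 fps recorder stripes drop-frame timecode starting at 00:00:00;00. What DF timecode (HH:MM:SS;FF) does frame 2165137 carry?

Ten DF minutes hold 17982 frames, so frame 2165137 lies in block 120 (frames 2157840–2175821) with 7297 frames into that block.
The block's first minute is 1800 frames and the rest 1798 each; 7297 frames reaches minute 4, so 120 × 18 + 4 × 2 = 2168 labels have been skipped so far.
Adding those back, label number 2165137 + 2168 = 2167305 at 30 labels/s is 72243 s + 15 f = 20 h 4 min 3 s frame 15, i.e. 20:04:03;15.

20:04:03;15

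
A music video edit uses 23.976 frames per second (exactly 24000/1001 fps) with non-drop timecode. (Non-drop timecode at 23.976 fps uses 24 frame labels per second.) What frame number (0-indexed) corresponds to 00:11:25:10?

Total seconds to the label: (0 × 3600 + 11 × 60 + 25) = 685.
Frame index = 685 × 24 + 10 = 16450.

16450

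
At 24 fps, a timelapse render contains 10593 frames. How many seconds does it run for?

Running time = 10593 / (24) = 441.375 s.

441.375 seconds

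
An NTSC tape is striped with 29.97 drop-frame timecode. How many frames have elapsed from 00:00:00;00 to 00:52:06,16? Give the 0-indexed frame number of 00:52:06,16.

Complete 10-minute blocks: 5, each 17982 frames → 89910.
Remaining 2 whole minutes in the current block: 1800 + 1 × 1798 = 3598 frames.
Within the current minute: 6 × 30 + 16 − 2 = 194 (labels ;00/;01 skipped at this minute). Total = 89910 + 3598 + 194 = 93702.

93702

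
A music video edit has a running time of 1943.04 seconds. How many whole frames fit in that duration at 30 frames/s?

Frames = 1943.04 × 30 = 291456/5 ≈ 58291.2000.
Complete frames: 58291.

58291 frames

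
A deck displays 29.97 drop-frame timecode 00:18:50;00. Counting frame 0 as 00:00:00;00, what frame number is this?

As if non-drop at 30 labels/s: (0 × 3600 + 18 × 60 + 50) × 30 + 0 = 33900.
Minute boundaries passed: 18; those not divisible by 10: 18 − 1 = 17; dropped labels = 2 × 17 = 34.
Actual frame index = 33900 − 34 = 33866.

33866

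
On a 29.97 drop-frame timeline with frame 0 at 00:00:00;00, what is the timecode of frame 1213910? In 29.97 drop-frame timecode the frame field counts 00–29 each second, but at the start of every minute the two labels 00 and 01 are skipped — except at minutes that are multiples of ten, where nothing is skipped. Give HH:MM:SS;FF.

11:15:04;06

Each 10-minute DF block holds 10 × 60 × 30 − 9 × 2 = 17982 frames. 1213910 ÷ 17982 → 67 full blocks, remainder 9116.
Within the partial block the first minute is 1800 frames and each further minute 1798, so 5 further minute boundaries passed. Total skipped labels = 18 × 67 + 2 × 5 = 1216.
Non-drop label index = 1213910 + 1216 = 1215126; at 30 labels/s that is 11:15:04:06, i.e. DF 11:15:04;06.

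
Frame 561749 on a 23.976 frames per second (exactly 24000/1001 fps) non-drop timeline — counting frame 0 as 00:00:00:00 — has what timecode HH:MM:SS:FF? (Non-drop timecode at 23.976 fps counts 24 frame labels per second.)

06:30:06:05

561749 ÷ 24 = 23406 full seconds, remainder 5 frames.
23406 s = 6 h 30 min 6 s.
Timecode: 06:30:06:05.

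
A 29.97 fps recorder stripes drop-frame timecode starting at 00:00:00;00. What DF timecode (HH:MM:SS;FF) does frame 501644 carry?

Each 10-minute DF block holds 10 × 60 × 30 − 9 × 2 = 17982 frames. 501644 ÷ 17982 → 27 full blocks, remainder 16130.
Within the partial block the first minute is 1800 frames and each further minute 1798, so 8 further minute boundaries passed. Total skipped labels = 18 × 27 + 2 × 8 = 502.
Non-drop label index = 501644 + 502 = 502146; at 30 labels/s that is 04:38:58:06, i.e. DF 04:38:58;06.

04:38:58;06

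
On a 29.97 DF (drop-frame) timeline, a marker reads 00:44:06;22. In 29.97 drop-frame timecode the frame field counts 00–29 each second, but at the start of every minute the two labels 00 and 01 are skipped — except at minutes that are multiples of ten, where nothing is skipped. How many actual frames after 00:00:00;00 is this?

Complete 10-minute blocks: 4, each 17982 frames → 71928.
Remaining 4 whole minutes in the current block: 1800 + 3 × 1798 = 7194 frames.
Within the current minute: 6 × 30 + 22 − 2 = 200 (labels ;00/;01 skipped at this minute). Total = 71928 + 7194 + 200 = 79322.

79322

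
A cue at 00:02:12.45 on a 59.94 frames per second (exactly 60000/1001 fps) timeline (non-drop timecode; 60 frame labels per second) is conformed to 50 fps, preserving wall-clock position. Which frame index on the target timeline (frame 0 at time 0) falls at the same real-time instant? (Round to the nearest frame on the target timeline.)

frame 6644

Source frame index: (0×3600 + 2×60 + 12) × 60 + 45 = 7965.
Real time: 7965 / (60000/1001) = 531531/4000 s.
Target frame: (531531/4000) × (50) = 531531/80 ≈ 6644.137 → 6644.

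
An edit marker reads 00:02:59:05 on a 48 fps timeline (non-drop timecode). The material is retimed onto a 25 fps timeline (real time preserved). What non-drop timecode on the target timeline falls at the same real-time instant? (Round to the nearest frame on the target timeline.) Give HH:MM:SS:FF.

Source frame index: (0×3600 + 2×60 + 59) × 48 + 5 = 8597.
Real time: 8597 / (48) = 8597/48 s.
Target frame: (8597/48) × (25) = 214925/48 ≈ 4477.604 → 4478.
At 25 labels/s: frame 4478 → 00:02:59:03.

00:02:59:03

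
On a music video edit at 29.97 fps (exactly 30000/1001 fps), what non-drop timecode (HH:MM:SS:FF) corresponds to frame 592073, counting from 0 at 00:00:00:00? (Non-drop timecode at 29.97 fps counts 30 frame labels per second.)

05:28:55:23

592073 ÷ 30 = 19735 full seconds, remainder 23 frames.
19735 s = 5 h 28 min 55 s.
Timecode: 05:28:55:23.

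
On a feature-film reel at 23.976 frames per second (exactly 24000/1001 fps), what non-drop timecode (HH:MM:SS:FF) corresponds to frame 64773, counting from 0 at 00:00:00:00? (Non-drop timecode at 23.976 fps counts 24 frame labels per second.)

00:44:58:21

64773 ÷ 24 = 2698 full seconds, remainder 21 frames.
2698 s = 0 h 44 min 58 s.
Timecode: 00:44:58:21.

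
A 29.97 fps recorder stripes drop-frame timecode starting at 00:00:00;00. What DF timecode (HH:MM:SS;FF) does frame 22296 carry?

00:12:23;28

Ten DF minutes hold 17982 frames, so frame 22296 lies in block 1 (frames 17982–35963) with 4314 frames into that block.
The block's first minute is 1800 frames and the rest 1798 each; 4314 frames reaches minute 2, so 1 × 18 + 2 × 2 = 22 labels have been skipped so far.
Adding those back, label number 22296 + 22 = 22318 at 30 labels/s is 743 s + 28 f = 0 h 12 min 23 s frame 28, i.e. 00:12:23;28.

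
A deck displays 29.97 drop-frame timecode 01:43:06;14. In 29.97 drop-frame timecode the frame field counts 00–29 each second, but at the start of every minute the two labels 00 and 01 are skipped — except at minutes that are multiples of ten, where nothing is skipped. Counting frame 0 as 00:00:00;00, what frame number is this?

Complete 10-minute blocks: 10, each 17982 frames → 179820.
Remaining 3 whole minutes in the current block: 1800 + 2 × 1798 = 5396 frames.
Within the current minute: 6 × 30 + 14 − 2 = 192 (labels ;00/;01 skipped at this minute). Total = 179820 + 5396 + 192 = 185408.

185408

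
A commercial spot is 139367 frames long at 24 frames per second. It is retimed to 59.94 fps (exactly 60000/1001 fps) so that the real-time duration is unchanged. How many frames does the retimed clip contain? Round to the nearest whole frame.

Frames at target rate = 139367 × (60000/1001) / (24) = 348417500/1001 ≈ 348069.431.
Nearest whole frame: 348069.

348069 frames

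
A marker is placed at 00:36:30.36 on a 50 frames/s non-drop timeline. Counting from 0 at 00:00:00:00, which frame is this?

Total seconds to the label: (0 × 3600 + 36 × 60 + 30) = 2190.
Frame index = 2190 × 50 + 36 = 109536.

frame 109536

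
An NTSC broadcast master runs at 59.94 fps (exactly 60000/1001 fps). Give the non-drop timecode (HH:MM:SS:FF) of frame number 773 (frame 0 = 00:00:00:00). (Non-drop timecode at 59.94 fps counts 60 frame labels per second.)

773 ÷ 60 = 12 full seconds, remainder 53 frames.
12 s = 0 h 0 min 12 s.
Timecode: 00:00:12:53.

00:00:12:53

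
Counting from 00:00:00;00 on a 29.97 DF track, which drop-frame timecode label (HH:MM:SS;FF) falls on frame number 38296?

Each 10-minute DF block holds 10 × 60 × 30 − 9 × 2 = 17982 frames. 38296 ÷ 17982 → 2 full blocks, remainder 2332.
Within the partial block the first minute is 1800 frames and each further minute 1798, so 1 further minute boundary passed. Total skipped labels = 18 × 2 + 2 × 1 = 38.
Non-drop label index = 38296 + 38 = 38334; at 30 labels/s that is 00:21:17:24, i.e. DF 00:21:17;24.

00:21:17;24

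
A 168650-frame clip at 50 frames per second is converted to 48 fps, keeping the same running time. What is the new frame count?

Target frames = source frames × (target rate / source rate) = 168650 × (48)/(50) = 168650 × 24/25 = 161904.

161904 frames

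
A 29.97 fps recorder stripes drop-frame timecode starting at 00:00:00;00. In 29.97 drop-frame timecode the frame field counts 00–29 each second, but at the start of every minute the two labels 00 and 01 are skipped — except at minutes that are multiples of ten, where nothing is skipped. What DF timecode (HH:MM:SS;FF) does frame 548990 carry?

Each 10-minute DF block holds 10 × 60 × 30 − 9 × 2 = 17982 frames. 548990 ÷ 17982 → 30 full blocks, remainder 9530.
Within the partial block the first minute is 1800 frames and each further minute 1798, so 5 further minute boundaries passed. Total skipped labels = 18 × 30 + 2 × 5 = 550.
Non-drop label index = 548990 + 550 = 549540; at 30 labels/s that is 05:05:18:00, i.e. DF 05:05:18;00.

05:05:18;00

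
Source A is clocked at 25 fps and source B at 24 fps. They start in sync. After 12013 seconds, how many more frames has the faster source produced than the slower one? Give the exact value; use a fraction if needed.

A emits 25 × 12013 = 300325 frames; B emits 24 × 12013 = 288312.
Difference = 12013 frames; B is behind A.

12013 frames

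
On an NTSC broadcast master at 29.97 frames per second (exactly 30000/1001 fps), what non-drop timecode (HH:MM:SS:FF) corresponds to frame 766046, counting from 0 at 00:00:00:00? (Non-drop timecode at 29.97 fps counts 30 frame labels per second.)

07:05:34:26

766046 ÷ 30 = 25534 full seconds, remainder 26 frames.
25534 s = 7 h 5 min 34 s.
Timecode: 07:05:34:26.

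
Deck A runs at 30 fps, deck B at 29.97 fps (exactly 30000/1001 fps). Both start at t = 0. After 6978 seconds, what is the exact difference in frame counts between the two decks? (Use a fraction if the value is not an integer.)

A emits 30 × 6978 = 209340 frames; B emits 30000/1001 × 6978 = 209340000/1001.
Difference = 209340/1001 frames (≈ 209.1309); B is behind A.

209340/1001 frames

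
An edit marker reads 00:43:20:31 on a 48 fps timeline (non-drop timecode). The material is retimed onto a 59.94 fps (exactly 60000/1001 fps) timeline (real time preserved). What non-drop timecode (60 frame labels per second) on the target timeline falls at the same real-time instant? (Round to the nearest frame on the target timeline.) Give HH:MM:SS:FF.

00:43:18:03

Source frame index: (0×3600 + 43×60 + 20) × 48 + 31 = 124831.
Real time: 124831 / (48) = 124831/48 s.
Target frame: (124831/48) × (60000/1001) = 22291250/143 ≈ 155882.867 → 155883.
At 60 labels/s: frame 155883 → 00:43:18:03.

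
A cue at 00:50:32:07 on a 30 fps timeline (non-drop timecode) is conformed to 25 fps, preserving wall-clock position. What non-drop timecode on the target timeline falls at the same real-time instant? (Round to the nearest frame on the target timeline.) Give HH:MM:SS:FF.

Source frame index: (0×3600 + 50×60 + 32) × 30 + 7 = 90967.
Real time: 90967 / (30) = 90967/30 s.
Target frame: (90967/30) × (25) = 454835/6 ≈ 75805.833 → 75806.
At 25 labels/s: frame 75806 → 00:50:32:06.

00:50:32:06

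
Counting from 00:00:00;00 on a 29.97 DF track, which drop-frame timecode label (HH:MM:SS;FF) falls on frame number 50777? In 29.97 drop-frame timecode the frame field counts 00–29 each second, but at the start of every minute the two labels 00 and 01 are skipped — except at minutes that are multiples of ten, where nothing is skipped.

00:28:14;09

Ten DF minutes hold 17982 frames, so frame 50777 lies in block 2 (frames 35964–53945) with 14813 frames into that block.
The block's first minute is 1800 frames and the rest 1798 each; 14813 frames reaches minute 8, so 2 × 18 + 8 × 2 = 52 labels have been skipped so far.
Adding those back, label number 50777 + 52 = 50829 at 30 labels/s is 1694 s + 9 f = 0 h 28 min 14 s frame 9, i.e. 00:28:14;09.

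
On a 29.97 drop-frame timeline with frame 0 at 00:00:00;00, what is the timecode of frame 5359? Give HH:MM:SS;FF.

00:02:58;23

Each 10-minute DF block holds 10 × 60 × 30 − 9 × 2 = 17982 frames. 5359 ÷ 17982 → 0 full blocks, remainder 5359.
Within the partial block the first minute is 1800 frames and each further minute 1798, so 2 further minute boundaries passed. Total skipped labels = 18 × 0 + 2 × 2 = 4.
Non-drop label index = 5359 + 4 = 5363; at 30 labels/s that is 00:02:58:23, i.e. DF 00:02:58;23.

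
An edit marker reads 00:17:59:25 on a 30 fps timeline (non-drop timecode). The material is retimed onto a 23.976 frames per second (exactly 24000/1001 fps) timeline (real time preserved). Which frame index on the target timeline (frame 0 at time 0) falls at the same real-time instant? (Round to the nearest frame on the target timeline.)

Source frame index: (0×3600 + 17×60 + 59) × 30 + 25 = 32395.
Real time: 32395 / (30) = 6479/6 s.
Target frame: (6479/6) × (24000/1001) = 2356000/91 ≈ 25890.110 → 25890.

frame 25890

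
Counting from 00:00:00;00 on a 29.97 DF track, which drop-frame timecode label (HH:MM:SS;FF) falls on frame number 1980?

00:01:06;02

Each 10-minute DF block holds 10 × 60 × 30 − 9 × 2 = 17982 frames. 1980 ÷ 17982 → 0 full blocks, remainder 1980.
Within the partial block the first minute is 1800 frames and each further minute 1798, so 1 further minute boundary passed. Total skipped labels = 18 × 0 + 2 × 1 = 2.
Non-drop label index = 1980 + 2 = 1982; at 30 labels/s that is 00:01:06:02, i.e. DF 00:01:06;02.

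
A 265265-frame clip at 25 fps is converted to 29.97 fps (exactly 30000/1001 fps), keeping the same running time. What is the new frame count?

Target frames = source frames × (target rate / source rate) = 265265 × (30000/1001)/(25) = 265265 × 1200/1001 = 318000.

318000 frames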